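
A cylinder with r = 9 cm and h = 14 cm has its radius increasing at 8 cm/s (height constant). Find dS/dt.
512π cm²/s

S = 2πrh + 2πr² (lateral + bases)
dS/dt = (2πh + 4πr)·dr/dt = (2π·14 + 4π·9)·8
= 512π cm²/s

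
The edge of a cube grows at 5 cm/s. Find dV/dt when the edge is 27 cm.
10935 cm³/s

V = s³
dV/dt = 3s² · ds/dt = 3·27²·5 = 10935 cm³/s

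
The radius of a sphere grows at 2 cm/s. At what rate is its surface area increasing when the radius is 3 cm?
48π cm²/s

S = 4πr²
dS/dt = dS/dr · dr/dt = 8πr · 2
At r = 3: dS/dt = 48π cm²/s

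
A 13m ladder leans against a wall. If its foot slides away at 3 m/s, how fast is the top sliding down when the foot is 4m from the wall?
4√17/17 ≈ 0.9701 m/s

x² + y² = 13²
2x·dx/dt + 2y·dy/dt = 0
dy/dt = -x/y · dx/dt = -4/(3√17) · 3 = -4√17/17 m/s
The top is descending at 4√17/17 ≈ 0.9701 m/s.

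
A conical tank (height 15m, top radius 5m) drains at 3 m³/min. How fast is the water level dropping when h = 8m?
27/(64π) ≈ 0.1343 m/min

r/h = 5/15, so r = (1/3)h
V = (1/3)πr²h = (1/3)π((1/3)h)²h = (1/27)πh³
dV/dh = (1/9)πh²
dh/dt = (dV/dt)/(dV/dh) = -3/((1/9)π·8²) = -27/(64π) m/min
The level is dropping at 27/(64π) ≈ 0.1343 m/min.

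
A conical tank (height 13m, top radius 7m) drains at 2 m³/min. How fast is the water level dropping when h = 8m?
169/(1568π) ≈ 0.03431 m/min

r/h = 7/13, so r = (7/13)h
V = (1/3)πr²h = (1/3)π((7/13)h)²h = (49/507)πh³
dV/dh = (49/169)πh²
dh/dt = (dV/dt)/(dV/dh) = -2/((49/169)π·8²) = -169/(1568π) m/min
The level is dropping at 169/(1568π) ≈ 0.03431 m/min.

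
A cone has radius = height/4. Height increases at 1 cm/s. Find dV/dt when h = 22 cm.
121π/4 cm³/s

V = (1/3)π(h/4)²h = πh³/48
dV/dt = πh²/16 · 1
At h = 22: dV/dt = 121π/4 cm³/s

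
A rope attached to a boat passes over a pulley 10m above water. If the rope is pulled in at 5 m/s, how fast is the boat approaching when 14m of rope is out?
35√6/12 ≈ 7.144 m/s

rope² = x² + 10²
x = √(14² - 10²) = 4√6
dx/dt = (rope/x) · d(rope)/dt = (14/(4√6)) · (-5) = -35√6/12 m/s
The boat approaches at 35√6/12 ≈ 7.144 m/s.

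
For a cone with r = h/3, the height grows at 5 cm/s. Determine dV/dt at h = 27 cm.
405π cm³/s

V = (1/3)π(h/3)²h = πh³/27
dV/dt = πh²/9 · 5
At h = 27: dV/dt = 405π cm³/s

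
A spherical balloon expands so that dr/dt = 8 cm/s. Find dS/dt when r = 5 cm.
320π cm²/s

S = 4πr²
dS/dt = dS/dr · dr/dt = 8πr · 8
At r = 5: dS/dt = 320π cm²/s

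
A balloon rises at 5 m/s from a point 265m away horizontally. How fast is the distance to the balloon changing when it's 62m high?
310√74069/74069 ≈ 1.139 m/s

z² = 265² + y²
z = √(265² + 62²) = √74069
dz/dt = y/z · dy/dt = 62/√74069 · 5 = 310√74069/74069 ≈ 1.139 m/s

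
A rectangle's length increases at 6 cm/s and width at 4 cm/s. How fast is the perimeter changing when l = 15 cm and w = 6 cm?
20 cm/s

P = 2(l + w)
dP/dt = 2(dl/dt + dw/dt) = 2(6 + 4) = 20 cm/s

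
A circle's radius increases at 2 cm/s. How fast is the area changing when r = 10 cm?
40π cm²/s

A = πr²
dA/dt = 2πr · dr/dt = 2π(10)(2) = 40π cm²/s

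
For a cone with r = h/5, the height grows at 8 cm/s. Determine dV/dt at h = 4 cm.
128π/25 cm³/s

V = (1/3)π(h/5)²h = πh³/75
dV/dt = πh²/25 · 8
At h = 4: dV/dt = 128π/25 cm³/s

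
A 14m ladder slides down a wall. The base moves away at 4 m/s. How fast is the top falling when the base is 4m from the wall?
8√5/15 ≈ 1.193 m/s

x² + y² = 14²
2x·dx/dt + 2y·dy/dt = 0
dy/dt = -x/y · dx/dt = -4/(6√5) · 4 = -8√5/15 m/s
The top is descending at 8√5/15 ≈ 1.193 m/s.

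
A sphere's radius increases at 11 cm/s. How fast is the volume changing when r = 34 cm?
50864π cm³/s

V = (4/3)πr³
dV/dt = dV/dr · dr/dt = 4πr² · 11
At r = 34: dV/dt = 50864π cm³/s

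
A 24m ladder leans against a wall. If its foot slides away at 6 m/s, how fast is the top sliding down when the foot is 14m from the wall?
42√95/95 ≈ 4.309 m/s

x² + y² = 24²
2x·dx/dt + 2y·dy/dt = 0
dy/dt = -x/y · dx/dt = -14/(2√95) · 6 = -42√95/95 m/s
The top is descending at 42√95/95 ≈ 4.309 m/s.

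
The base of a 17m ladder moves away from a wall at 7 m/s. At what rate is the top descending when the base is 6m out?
42√253/253 ≈ 2.641 m/s

x² + y² = 17²
2x·dx/dt + 2y·dy/dt = 0
dy/dt = -x/y · dx/dt = -6/√253 · 7 = -42√253/253 m/s
The top is descending at 42√253/253 ≈ 2.641 m/s.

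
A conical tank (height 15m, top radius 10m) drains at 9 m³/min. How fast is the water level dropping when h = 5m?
81/(100π) ≈ 0.2578 m/min

r/h = 10/15, so r = (2/3)h
V = (1/3)πr²h = (1/3)π((2/3)h)²h = (4/27)πh³
dV/dh = (4/9)πh²
dh/dt = (dV/dt)/(dV/dh) = -9/((4/9)π·5²) = -81/(100π) m/min
The level is dropping at 81/(100π) ≈ 0.2578 m/min.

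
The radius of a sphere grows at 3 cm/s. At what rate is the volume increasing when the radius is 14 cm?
2352π cm³/s

V = (4/3)πr³
dV/dt = dV/dr · dr/dt = 4πr² · 3
At r = 14: dV/dt = 2352π cm³/s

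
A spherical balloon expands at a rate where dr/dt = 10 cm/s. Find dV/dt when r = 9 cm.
3240π cm³/s

V = (4/3)πr³
dV/dt = dV/dr · dr/dt = 4πr² · 10
At r = 9: dV/dt = 3240π cm³/s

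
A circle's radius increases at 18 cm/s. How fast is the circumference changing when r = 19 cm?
36π cm/s

C = 2πr
dC/dt = 2π · dr/dt = 2π · 18 = 36π cm/s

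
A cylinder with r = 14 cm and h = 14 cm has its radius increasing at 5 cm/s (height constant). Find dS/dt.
420π cm²/s

S = 2πrh + 2πr² (lateral + bases)
dS/dt = (2πh + 4πr)·dr/dt = (2π·14 + 4π·14)·5
= 420π cm²/s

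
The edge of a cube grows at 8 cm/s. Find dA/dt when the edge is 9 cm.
864 cm²/s

A = 6s²
dA/dt = 12s · ds/dt = 12·9·8 = 864 cm²/s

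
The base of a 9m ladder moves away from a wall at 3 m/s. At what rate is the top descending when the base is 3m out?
3√2/4 ≈ 1.061 m/s

x² + y² = 9²
2x·dx/dt + 2y·dy/dt = 0
dy/dt = -x/y · dx/dt = -3/(6√2) · 3 = -3√2/4 m/s
The top is descending at 3√2/4 ≈ 1.061 m/s.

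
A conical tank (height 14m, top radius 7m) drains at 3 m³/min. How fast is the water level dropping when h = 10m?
3/(25π) ≈ 0.0382 m/min

r/h = 7/14, so r = (1/2)h
V = (1/3)πr²h = (1/3)π((1/2)h)²h = (1/12)πh³
dV/dh = (1/4)πh²
dh/dt = (dV/dt)/(dV/dh) = -3/((1/4)π·10²) = -3/(25π) m/min
The level is dropping at 3/(25π) ≈ 0.0382 m/min.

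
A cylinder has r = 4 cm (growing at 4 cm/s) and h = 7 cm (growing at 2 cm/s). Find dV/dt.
256π cm³/s

V = πr²h
dV/dt = 2πrh·dr/dt + πr²·dh/dt
= 2π(4)(7)(4) + π(4)²(2)
= 256π cm³/s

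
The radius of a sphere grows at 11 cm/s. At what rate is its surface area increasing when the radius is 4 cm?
352π cm²/s

S = 4πr²
dS/dt = dS/dr · dr/dt = 8πr · 11
At r = 4: dS/dt = 352π cm²/s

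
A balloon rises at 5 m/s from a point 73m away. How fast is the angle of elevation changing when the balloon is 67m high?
0.037177 rad/s

tan(θ) = y/73
sec²(θ) · dθ/dt = (1/73) · dy/dt
dθ/dt = cos²(θ)/73 · 5 = 73/(73² + 67²) · 5
dθ/dt = 0.037177 rad/s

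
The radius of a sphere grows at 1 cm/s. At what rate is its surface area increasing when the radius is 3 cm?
24π cm²/s

S = 4πr²
dS/dt = dS/dr · dr/dt = 8πr · 1
At r = 3: dS/dt = 24π cm²/s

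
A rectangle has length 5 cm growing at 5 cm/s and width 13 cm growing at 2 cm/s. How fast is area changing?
75 cm²/s

A = lw
dA/dt = w·dl/dt + l·dw/dt = 13·5 + 5·2 = 75 cm²/s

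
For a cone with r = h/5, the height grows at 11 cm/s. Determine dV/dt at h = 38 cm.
15884π/25 cm³/s

V = (1/3)π(h/5)²h = πh³/75
dV/dt = πh²/25 · 11
At h = 38: dV/dt = 15884π/25 cm³/s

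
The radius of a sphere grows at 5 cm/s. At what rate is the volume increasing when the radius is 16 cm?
5120π cm³/s

V = (4/3)πr³
dV/dt = dV/dr · dr/dt = 4πr² · 5
At r = 16: dV/dt = 5120π cm³/s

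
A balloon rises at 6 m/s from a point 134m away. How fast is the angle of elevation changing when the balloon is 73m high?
0.034529 rad/s

tan(θ) = y/134
sec²(θ) · dθ/dt = (1/134) · dy/dt
dθ/dt = cos²(θ)/134 · 6 = 134/(134² + 73²) · 6
dθ/dt = 0.034529 rad/s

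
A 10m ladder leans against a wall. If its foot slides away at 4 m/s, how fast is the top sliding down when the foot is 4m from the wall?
8√21/21 ≈ 1.746 m/s

x² + y² = 10²
2x·dx/dt + 2y·dy/dt = 0
dy/dt = -x/y · dx/dt = -4/(2√21) · 4 = -8√21/21 m/s
The top is descending at 8√21/21 ≈ 1.746 m/s.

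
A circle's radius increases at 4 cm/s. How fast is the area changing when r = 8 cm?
64π cm²/s

A = πr²
dA/dt = 2πr · dr/dt = 2π(8)(4) = 64π cm²/s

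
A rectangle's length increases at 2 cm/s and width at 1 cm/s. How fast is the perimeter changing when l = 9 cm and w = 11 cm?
6 cm/s

P = 2(l + w)
dP/dt = 2(dl/dt + dw/dt) = 2(2 + 1) = 6 cm/s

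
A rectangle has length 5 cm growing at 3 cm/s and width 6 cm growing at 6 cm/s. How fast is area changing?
48 cm²/s

A = lw
dA/dt = w·dl/dt + l·dw/dt = 6·3 + 5·6 = 48 cm²/s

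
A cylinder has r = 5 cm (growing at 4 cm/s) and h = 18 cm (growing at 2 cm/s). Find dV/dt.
770π cm³/s

V = πr²h
dV/dt = 2πrh·dr/dt + πr²·dh/dt
= 2π(5)(18)(4) + π(5)²(2)
= 770π cm³/s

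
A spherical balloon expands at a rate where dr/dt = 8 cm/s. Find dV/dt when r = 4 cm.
512π cm³/s

V = (4/3)πr³
dV/dt = dV/dr · dr/dt = 4πr² · 8
At r = 4: dV/dt = 512π cm³/s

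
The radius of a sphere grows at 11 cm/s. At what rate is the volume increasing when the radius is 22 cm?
21296π cm³/s

V = (4/3)πr³
dV/dt = dV/dr · dr/dt = 4πr² · 11
At r = 22: dV/dt = 21296π cm³/s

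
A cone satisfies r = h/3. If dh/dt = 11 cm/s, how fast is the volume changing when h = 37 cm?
15059π/9 cm³/s

V = (1/3)π(h/3)²h = πh³/27
dV/dt = πh²/9 · 11
At h = 37: dV/dt = 15059π/9 cm³/s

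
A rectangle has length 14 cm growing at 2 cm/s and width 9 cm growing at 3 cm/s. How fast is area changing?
60 cm²/s

A = lw
dA/dt = w·dl/dt + l·dw/dt = 9·2 + 14·3 = 60 cm²/s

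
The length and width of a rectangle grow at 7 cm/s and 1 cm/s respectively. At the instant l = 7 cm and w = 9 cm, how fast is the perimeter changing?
16 cm/s

P = 2(l + w)
dP/dt = 2(dl/dt + dw/dt) = 2(7 + 1) = 16 cm/s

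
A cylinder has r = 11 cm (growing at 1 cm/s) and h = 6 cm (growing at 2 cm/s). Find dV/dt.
374π cm³/s

V = πr²h
dV/dt = 2πrh·dr/dt + πr²·dh/dt
= 2π(11)(6)(1) + π(11)²(2)
= 374π cm³/s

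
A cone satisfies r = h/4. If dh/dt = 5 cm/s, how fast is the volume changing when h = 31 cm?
4805π/16 cm³/s

V = (1/3)π(h/4)²h = πh³/48
dV/dt = πh²/16 · 5
At h = 31: dV/dt = 4805π/16 cm³/s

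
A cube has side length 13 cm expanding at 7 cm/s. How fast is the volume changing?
3549 cm³/s

V = s³
dV/dt = 3s² · ds/dt = 3·13²·7 = 3549 cm³/s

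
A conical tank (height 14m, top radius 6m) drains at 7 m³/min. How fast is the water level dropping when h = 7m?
7/(9π) ≈ 0.2476 m/min

r/h = 6/14, so r = (3/7)h
V = (1/3)πr²h = (1/3)π((3/7)h)²h = (3/49)πh³
dV/dh = (9/49)πh²
dh/dt = (dV/dt)/(dV/dh) = -7/((9/49)π·7²) = -7/(9π) m/min
The level is dropping at 7/(9π) ≈ 0.2476 m/min.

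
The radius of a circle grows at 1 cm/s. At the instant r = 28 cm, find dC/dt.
2π cm/s

C = 2πr
dC/dt = 2π · dr/dt = 2π · 1 = 2π cm/s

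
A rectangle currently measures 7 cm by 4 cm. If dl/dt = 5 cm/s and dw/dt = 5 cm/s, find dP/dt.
20 cm/s

P = 2(l + w)
dP/dt = 2(dl/dt + dw/dt) = 2(5 + 5) = 20 cm/s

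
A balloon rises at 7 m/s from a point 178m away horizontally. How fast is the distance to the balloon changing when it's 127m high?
889√47813/47813 ≈ 4.066 m/s

z² = 178² + y²
z = √(178² + 127²) = √47813
dz/dt = y/z · dy/dt = 127/√47813 · 7 = 889√47813/47813 ≈ 4.066 m/s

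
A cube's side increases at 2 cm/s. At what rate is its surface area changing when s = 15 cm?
360 cm²/s

A = 6s²
dA/dt = 12s · ds/dt = 12·15·2 = 360 cm²/s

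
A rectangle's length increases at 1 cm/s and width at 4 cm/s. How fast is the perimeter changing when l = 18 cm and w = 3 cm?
10 cm/s

P = 2(l + w)
dP/dt = 2(dl/dt + dw/dt) = 2(1 + 4) = 10 cm/s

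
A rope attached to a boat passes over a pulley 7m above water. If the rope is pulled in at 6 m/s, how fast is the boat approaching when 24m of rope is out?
144√527/527 ≈ 6.273 m/s

rope² = x² + 7²
x = √(24² - 7²) = √527
dx/dt = (rope/x) · d(rope)/dt = (24/√527) · (-6) = -144√527/527 m/s
The boat approaches at 144√527/527 ≈ 6.273 m/s.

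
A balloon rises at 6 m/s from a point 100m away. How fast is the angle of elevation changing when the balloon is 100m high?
0.03 rad/s

tan(θ) = y/100
sec²(θ) · dθ/dt = (1/100) · dy/dt
dθ/dt = cos²(θ)/100 · 6 = 100/(100² + 100²) · 6
dθ/dt = 0.03 rad/s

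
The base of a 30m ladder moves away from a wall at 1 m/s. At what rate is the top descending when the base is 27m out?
9√19/19 ≈ 2.065 m/s

x² + y² = 30²
2x·dx/dt + 2y·dy/dt = 0
dy/dt = -x/y · dx/dt = -27/(3√19) · 1 = -9√19/19 m/s
The top is descending at 9√19/19 ≈ 2.065 m/s.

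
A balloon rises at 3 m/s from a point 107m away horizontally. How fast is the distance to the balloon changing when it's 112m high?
336√23993/23993 ≈ 2.169 m/s

z² = 107² + y²
z = √(107² + 112²) = √23993
dz/dt = y/z · dy/dt = 112/√23993 · 3 = 336√23993/23993 ≈ 2.169 m/s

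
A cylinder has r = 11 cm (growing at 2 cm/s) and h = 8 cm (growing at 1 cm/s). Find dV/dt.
473π cm³/s

V = πr²h
dV/dt = 2πrh·dr/dt + πr²·dh/dt
= 2π(11)(8)(2) + π(11)²(1)
= 473π cm³/s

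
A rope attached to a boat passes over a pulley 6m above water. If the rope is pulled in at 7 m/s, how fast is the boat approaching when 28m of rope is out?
98√187/187 ≈ 7.166 m/s

rope² = x² + 6²
x = √(28² - 6²) = 2√187
dx/dt = (rope/x) · d(rope)/dt = (28/(2√187)) · (-7) = -98√187/187 m/s
The boat approaches at 98√187/187 ≈ 7.166 m/s.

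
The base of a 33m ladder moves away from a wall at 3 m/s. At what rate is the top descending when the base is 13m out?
39√230/460 ≈ 1.286 m/s

x² + y² = 33²
2x·dx/dt + 2y·dy/dt = 0
dy/dt = -x/y · dx/dt = -13/(2√230) · 3 = -39√230/460 m/s
The top is descending at 39√230/460 ≈ 1.286 m/s.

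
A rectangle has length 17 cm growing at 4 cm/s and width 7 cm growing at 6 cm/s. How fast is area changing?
130 cm²/s

A = lw
dA/dt = w·dl/dt + l·dw/dt = 7·4 + 17·6 = 130 cm²/s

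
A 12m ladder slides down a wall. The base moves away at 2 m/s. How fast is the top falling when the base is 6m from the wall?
2√3/3 ≈ 1.155 m/s

x² + y² = 12²
2x·dx/dt + 2y·dy/dt = 0
dy/dt = -x/y · dx/dt = -6/(6√3) · 2 = -2√3/3 m/s
The top is descending at 2√3/3 ≈ 1.155 m/s.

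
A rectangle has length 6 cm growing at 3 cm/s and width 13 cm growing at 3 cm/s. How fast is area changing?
57 cm²/s

A = lw
dA/dt = w·dl/dt + l·dw/dt = 13·3 + 6·3 = 57 cm²/s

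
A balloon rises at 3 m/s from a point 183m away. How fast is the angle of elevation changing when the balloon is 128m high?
0.011008 rad/s

tan(θ) = y/183
sec²(θ) · dθ/dt = (1/183) · dy/dt
dθ/dt = cos²(θ)/183 · 3 = 183/(183² + 128²) · 3
dθ/dt = 0.011008 rad/s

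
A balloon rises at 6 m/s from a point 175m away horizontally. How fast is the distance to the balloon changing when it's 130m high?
156√1901/1901 ≈ 3.578 m/s

z² = 175² + y²
z = √(175² + 130²) = 5√1901
dz/dt = y/z · dy/dt = 130/(5√1901) · 6 = 156√1901/1901 ≈ 3.578 m/s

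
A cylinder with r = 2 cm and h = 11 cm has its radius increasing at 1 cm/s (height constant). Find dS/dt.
30π cm²/s

S = 2πrh + 2πr² (lateral + bases)
dS/dt = (2πh + 4πr)·dr/dt = (2π·11 + 4π·2)·1
= 30π cm²/s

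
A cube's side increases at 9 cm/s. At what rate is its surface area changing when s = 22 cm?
2376 cm²/s

A = 6s²
dA/dt = 12s · ds/dt = 12·22·9 = 2376 cm²/s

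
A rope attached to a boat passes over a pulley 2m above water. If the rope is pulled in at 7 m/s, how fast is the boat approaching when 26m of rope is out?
13√42/12 ≈ 7.021 m/s

rope² = x² + 2²
x = √(26² - 2²) = 4√42
dx/dt = (rope/x) · d(rope)/dt = (26/(4√42)) · (-7) = -13√42/12 m/s
The boat approaches at 13√42/12 ≈ 7.021 m/s.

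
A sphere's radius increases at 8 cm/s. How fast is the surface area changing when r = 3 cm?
192π cm²/s

S = 4πr²
dS/dt = dS/dr · dr/dt = 8πr · 8
At r = 3: dS/dt = 192π cm²/s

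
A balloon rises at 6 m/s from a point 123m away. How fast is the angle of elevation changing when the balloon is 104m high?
0.028445 rad/s

tan(θ) = y/123
sec²(θ) · dθ/dt = (1/123) · dy/dt
dθ/dt = cos²(θ)/123 · 6 = 123/(123² + 104²) · 6
dθ/dt = 0.028445 rad/s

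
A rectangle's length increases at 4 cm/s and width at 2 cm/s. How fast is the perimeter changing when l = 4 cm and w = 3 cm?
12 cm/s

P = 2(l + w)
dP/dt = 2(dl/dt + dw/dt) = 2(4 + 2) = 12 cm/s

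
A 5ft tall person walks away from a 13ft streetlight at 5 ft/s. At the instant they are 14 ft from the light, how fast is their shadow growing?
25/8 ft/s

By similar triangles: 13/(x+s) = 5/s
Solving: s = 5x/8
ds/dt = 5/8 · dx/dt = 5/8 · 5 = 25/8 ft/s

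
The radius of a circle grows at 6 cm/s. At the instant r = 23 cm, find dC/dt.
12π cm/s

C = 2πr
dC/dt = 2π · dr/dt = 2π · 6 = 12π cm/s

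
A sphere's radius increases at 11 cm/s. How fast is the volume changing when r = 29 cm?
37004π cm³/s

V = (4/3)πr³
dV/dt = dV/dr · dr/dt = 4πr² · 11
At r = 29: dV/dt = 37004π cm³/s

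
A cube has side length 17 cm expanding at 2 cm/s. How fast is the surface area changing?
408 cm²/s

A = 6s²
dA/dt = 12s · ds/dt = 12·17·2 = 408 cm²/s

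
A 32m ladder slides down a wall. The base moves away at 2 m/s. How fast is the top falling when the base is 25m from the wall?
50√399/399 ≈ 2.503 m/s

x² + y² = 32²
2x·dx/dt + 2y·dy/dt = 0
dy/dt = -x/y · dx/dt = -25/√399 · 2 = -50√399/399 m/s
The top is descending at 50√399/399 ≈ 2.503 m/s.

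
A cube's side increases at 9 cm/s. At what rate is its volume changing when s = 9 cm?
2187 cm³/s

V = s³
dV/dt = 3s² · ds/dt = 3·9²·9 = 2187 cm³/s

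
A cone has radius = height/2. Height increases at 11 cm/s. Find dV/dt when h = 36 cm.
3564π cm³/s

V = (1/3)π(h/2)²h = πh³/12
dV/dt = πh²/4 · 11
At h = 36: dV/dt = 3564π cm³/s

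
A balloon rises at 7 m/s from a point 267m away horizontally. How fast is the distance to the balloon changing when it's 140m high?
980√90889/90889 ≈ 3.251 m/s

z² = 267² + y²
z = √(267² + 140²) = √90889
dz/dt = y/z · dy/dt = 140/√90889 · 7 = 980√90889/90889 ≈ 3.251 m/s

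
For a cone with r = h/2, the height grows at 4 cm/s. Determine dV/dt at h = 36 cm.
1296π cm³/s

V = (1/3)π(h/2)²h = πh³/12
dV/dt = πh²/4 · 4
At h = 36: dV/dt = 1296π cm³/s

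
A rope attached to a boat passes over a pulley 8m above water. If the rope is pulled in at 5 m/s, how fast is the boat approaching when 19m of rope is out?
95√33/99 ≈ 5.512 m/s

rope² = x² + 8²
x = √(19² - 8²) = 3√33
dx/dt = (rope/x) · d(rope)/dt = (19/(3√33)) · (-5) = -95√33/99 m/s
The boat approaches at 95√33/99 ≈ 5.512 m/s.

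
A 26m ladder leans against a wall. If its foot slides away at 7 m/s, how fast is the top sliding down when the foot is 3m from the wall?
21√667/667 ≈ 0.8131 m/s

x² + y² = 26²
2x·dx/dt + 2y·dy/dt = 0
dy/dt = -x/y · dx/dt = -3/√667 · 7 = -21√667/667 m/s
The top is descending at 21√667/667 ≈ 0.8131 m/s.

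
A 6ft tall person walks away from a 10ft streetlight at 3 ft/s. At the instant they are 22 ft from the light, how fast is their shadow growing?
9/2 ft/s

By similar triangles: 10/(x+s) = 6/s
Solving: s = 6x/4
ds/dt = 6/4 · dx/dt = 3/2 · 3 = 9/2 ft/s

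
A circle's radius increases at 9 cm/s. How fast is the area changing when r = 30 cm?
540π cm²/s

A = πr²
dA/dt = 2πr · dr/dt = 2π(30)(9) = 540π cm²/s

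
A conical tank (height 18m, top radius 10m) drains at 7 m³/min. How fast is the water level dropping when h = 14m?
81/(700π) ≈ 0.03683 m/min

r/h = 10/18, so r = (5/9)h
V = (1/3)πr²h = (1/3)π((5/9)h)²h = (25/243)πh³
dV/dh = (25/81)πh²
dh/dt = (dV/dt)/(dV/dh) = -7/((25/81)π·14²) = -81/(700π) m/min
The level is dropping at 81/(700π) ≈ 0.03683 m/min.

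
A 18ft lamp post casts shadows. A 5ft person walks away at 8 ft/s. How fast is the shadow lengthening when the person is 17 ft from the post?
40/13 ft/s

By similar triangles: 18/(x+s) = 5/s
Solving: s = 5x/13
ds/dt = 5/13 · dx/dt = 5/13 · 8 = 40/13 ft/s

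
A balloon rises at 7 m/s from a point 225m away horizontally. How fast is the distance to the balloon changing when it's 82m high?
574√57349/57349 ≈ 2.397 m/s

z² = 225² + y²
z = √(225² + 82²) = √57349
dz/dt = y/z · dy/dt = 82/√57349 · 7 = 574√57349/57349 ≈ 2.397 m/s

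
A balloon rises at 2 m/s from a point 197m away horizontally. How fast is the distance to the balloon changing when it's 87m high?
87√46378/23189 ≈ 0.808 m/s

z² = 197² + y²
z = √(197² + 87²) = √46378
dz/dt = y/z · dy/dt = 87/√46378 · 2 = 87√46378/23189 ≈ 0.808 m/s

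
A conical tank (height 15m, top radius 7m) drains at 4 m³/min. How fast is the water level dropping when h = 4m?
225/(196π) ≈ 0.3654 m/min

r/h = 7/15, so r = (7/15)h
V = (1/3)πr²h = (1/3)π((7/15)h)²h = (49/675)πh³
dV/dh = (49/225)πh²
dh/dt = (dV/dt)/(dV/dh) = -4/((49/225)π·4²) = -225/(196π) m/min
The level is dropping at 225/(196π) ≈ 0.3654 m/min.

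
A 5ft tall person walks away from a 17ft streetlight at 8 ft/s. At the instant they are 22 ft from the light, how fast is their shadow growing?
10/3 ft/s

By similar triangles: 17/(x+s) = 5/s
Solving: s = 5x/12
ds/dt = 5/12 · dx/dt = 5/12 · 8 = 10/3 ft/s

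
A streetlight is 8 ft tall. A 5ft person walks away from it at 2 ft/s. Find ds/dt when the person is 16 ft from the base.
10/3 ft/s

By similar triangles: 8/(x+s) = 5/s
Solving: s = 5x/3
ds/dt = 5/3 · dx/dt = 5/3 · 2 = 10/3 ft/s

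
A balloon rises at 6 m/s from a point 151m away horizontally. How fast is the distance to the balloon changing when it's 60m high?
360√26401/26401 ≈ 2.216 m/s

z² = 151² + y²
z = √(151² + 60²) = √26401
dz/dt = y/z · dy/dt = 60/√26401 · 6 = 360√26401/26401 ≈ 2.216 m/s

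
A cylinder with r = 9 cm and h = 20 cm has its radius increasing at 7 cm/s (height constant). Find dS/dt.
532π cm²/s

S = 2πrh + 2πr² (lateral + bases)
dS/dt = (2πh + 4πr)·dr/dt = (2π·20 + 4π·9)·7
= 532π cm²/s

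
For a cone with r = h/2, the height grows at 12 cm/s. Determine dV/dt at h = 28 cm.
2352π cm³/s

V = (1/3)π(h/2)²h = πh³/12
dV/dt = πh²/4 · 12
At h = 28: dV/dt = 2352π cm³/s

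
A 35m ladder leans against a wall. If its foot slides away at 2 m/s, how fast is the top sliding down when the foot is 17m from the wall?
17√26/78 ≈ 1.111 m/s

x² + y² = 35²
2x·dx/dt + 2y·dy/dt = 0
dy/dt = -x/y · dx/dt = -17/(6√26) · 2 = -17√26/78 m/s
The top is descending at 17√26/78 ≈ 1.111 m/s.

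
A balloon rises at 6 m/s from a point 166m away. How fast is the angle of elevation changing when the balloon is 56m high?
0.032451 rad/s

tan(θ) = y/166
sec²(θ) · dθ/dt = (1/166) · dy/dt
dθ/dt = cos²(θ)/166 · 6 = 166/(166² + 56²) · 6
dθ/dt = 0.032451 rad/s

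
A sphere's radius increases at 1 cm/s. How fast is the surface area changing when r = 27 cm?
216π cm²/s

S = 4πr²
dS/dt = dS/dr · dr/dt = 8πr · 1
At r = 27: dS/dt = 216π cm²/s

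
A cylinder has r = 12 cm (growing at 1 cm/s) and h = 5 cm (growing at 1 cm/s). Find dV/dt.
264π cm³/s

V = πr²h
dV/dt = 2πrh·dr/dt + πr²·dh/dt
= 2π(12)(5)(1) + π(12)²(1)
= 264π cm³/s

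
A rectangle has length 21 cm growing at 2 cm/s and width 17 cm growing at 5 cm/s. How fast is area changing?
139 cm²/s

A = lw
dA/dt = w·dl/dt + l·dw/dt = 17·2 + 21·5 = 139 cm²/s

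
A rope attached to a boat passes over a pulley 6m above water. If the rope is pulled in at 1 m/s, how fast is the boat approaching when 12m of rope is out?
2√3/3 ≈ 1.155 m/s

rope² = x² + 6²
x = √(12² - 6²) = 6√3
dx/dt = (rope/x) · d(rope)/dt = (12/(6√3)) · (-1) = -2√3/3 m/s
The boat approaches at 2√3/3 ≈ 1.155 m/s.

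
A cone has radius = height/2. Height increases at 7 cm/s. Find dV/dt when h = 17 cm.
2023π/4 cm³/s

V = (1/3)π(h/2)²h = πh³/12
dV/dt = πh²/4 · 7
At h = 17: dV/dt = 2023π/4 cm³/s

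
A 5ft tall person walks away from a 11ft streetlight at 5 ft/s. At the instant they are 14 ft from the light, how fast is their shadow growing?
25/6 ft/s

By similar triangles: 11/(x+s) = 5/s
Solving: s = 5x/6
ds/dt = 5/6 · dx/dt = 5/6 · 5 = 25/6 ft/s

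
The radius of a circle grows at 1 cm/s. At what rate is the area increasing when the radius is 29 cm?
58π cm²/s

A = πr²
dA/dt = 2πr · dr/dt = 2π(29)(1) = 58π cm²/s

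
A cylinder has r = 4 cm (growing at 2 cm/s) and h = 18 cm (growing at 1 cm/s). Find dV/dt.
304π cm³/s

V = πr²h
dV/dt = 2πrh·dr/dt + πr²·dh/dt
= 2π(4)(18)(2) + π(4)²(1)
= 304π cm³/s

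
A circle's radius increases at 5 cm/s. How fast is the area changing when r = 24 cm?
240π cm²/s

A = πr²
dA/dt = 2πr · dr/dt = 2π(24)(5) = 240π cm²/s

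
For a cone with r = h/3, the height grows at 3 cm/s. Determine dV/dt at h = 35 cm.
1225π/3 cm³/s

V = (1/3)π(h/3)²h = πh³/27
dV/dt = πh²/9 · 3
At h = 35: dV/dt = 1225π/3 cm³/s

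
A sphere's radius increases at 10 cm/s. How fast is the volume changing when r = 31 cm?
38440π cm³/s

V = (4/3)πr³
dV/dt = dV/dr · dr/dt = 4πr² · 10
At r = 31: dV/dt = 38440π cm³/s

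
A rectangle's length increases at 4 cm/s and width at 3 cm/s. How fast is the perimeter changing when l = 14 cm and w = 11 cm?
14 cm/s

P = 2(l + w)
dP/dt = 2(dl/dt + dw/dt) = 2(4 + 3) = 14 cm/s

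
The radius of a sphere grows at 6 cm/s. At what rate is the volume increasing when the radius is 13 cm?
4056π cm³/s

V = (4/3)πr³
dV/dt = dV/dr · dr/dt = 4πr² · 6
At r = 13: dV/dt = 4056π cm³/s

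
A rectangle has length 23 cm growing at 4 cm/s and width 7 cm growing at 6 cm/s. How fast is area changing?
166 cm²/s

A = lw
dA/dt = w·dl/dt + l·dw/dt = 7·4 + 23·6 = 166 cm²/s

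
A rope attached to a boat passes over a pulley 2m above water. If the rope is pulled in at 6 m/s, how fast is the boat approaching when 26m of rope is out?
13√42/14 ≈ 6.018 m/s

rope² = x² + 2²
x = √(26² - 2²) = 4√42
dx/dt = (rope/x) · d(rope)/dt = (26/(4√42)) · (-6) = -13√42/14 m/s
The boat approaches at 13√42/14 ≈ 6.018 m/s.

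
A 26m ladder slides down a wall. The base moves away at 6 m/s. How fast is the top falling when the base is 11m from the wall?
22√555/185 ≈ 2.802 m/s

x² + y² = 26²
2x·dx/dt + 2y·dy/dt = 0
dy/dt = -x/y · dx/dt = -11/√555 · 6 = -22√555/185 m/s
The top is descending at 22√555/185 ≈ 2.802 m/s.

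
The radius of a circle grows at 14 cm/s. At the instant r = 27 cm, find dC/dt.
28π cm/s

C = 2πr
dC/dt = 2π · dr/dt = 2π · 14 = 28π cm/s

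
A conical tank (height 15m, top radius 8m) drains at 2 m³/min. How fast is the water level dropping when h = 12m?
25/(512π) ≈ 0.01554 m/min

r/h = 8/15, so r = (8/15)h
V = (1/3)πr²h = (1/3)π((8/15)h)²h = (64/675)πh³
dV/dh = (64/225)πh²
dh/dt = (dV/dt)/(dV/dh) = -2/((64/225)π·12²) = -25/(512π) m/min
The level is dropping at 25/(512π) ≈ 0.01554 m/min.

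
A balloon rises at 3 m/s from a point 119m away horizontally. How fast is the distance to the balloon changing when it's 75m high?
225√19786/19786 ≈ 1.6 m/s

z² = 119² + y²
z = √(119² + 75²) = √19786
dz/dt = y/z · dy/dt = 75/√19786 · 3 = 225√19786/19786 ≈ 1.6 m/s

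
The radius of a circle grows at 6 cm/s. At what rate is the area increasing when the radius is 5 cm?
60π cm²/s

A = πr²
dA/dt = 2πr · dr/dt = 2π(5)(6) = 60π cm²/s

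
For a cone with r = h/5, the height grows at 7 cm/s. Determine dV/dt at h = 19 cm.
2527π/25 cm³/s

V = (1/3)π(h/5)²h = πh³/75
dV/dt = πh²/25 · 7
At h = 19: dV/dt = 2527π/25 cm³/s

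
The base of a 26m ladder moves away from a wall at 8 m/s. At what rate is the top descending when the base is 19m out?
152√35/105 ≈ 8.564 m/s

x² + y² = 26²
2x·dx/dt + 2y·dy/dt = 0
dy/dt = -x/y · dx/dt = -19/(3√35) · 8 = -152√35/105 m/s
The top is descending at 152√35/105 ≈ 8.564 m/s.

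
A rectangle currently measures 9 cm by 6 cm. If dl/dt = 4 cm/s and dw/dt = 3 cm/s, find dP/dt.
14 cm/s

P = 2(l + w)
dP/dt = 2(dl/dt + dw/dt) = 2(4 + 3) = 14 cm/s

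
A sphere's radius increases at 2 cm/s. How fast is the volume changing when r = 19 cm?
2888π cm³/s

V = (4/3)πr³
dV/dt = dV/dr · dr/dt = 4πr² · 2
At r = 19: dV/dt = 2888π cm³/s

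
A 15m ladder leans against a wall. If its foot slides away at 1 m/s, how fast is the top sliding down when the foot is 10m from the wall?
2√5/5 ≈ 0.8944 m/s

x² + y² = 15²
2x·dx/dt + 2y·dy/dt = 0
dy/dt = -x/y · dx/dt = -10/(5√5) · 1 = -2√5/5 m/s
The top is descending at 2√5/5 ≈ 0.8944 m/s.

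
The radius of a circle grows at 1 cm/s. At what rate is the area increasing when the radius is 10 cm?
20π cm²/s

A = πr²
dA/dt = 2πr · dr/dt = 2π(10)(1) = 20π cm²/s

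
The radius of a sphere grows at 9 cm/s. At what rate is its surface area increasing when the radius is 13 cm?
936π cm²/s

S = 4πr²
dS/dt = dS/dr · dr/dt = 8πr · 9
At r = 13: dS/dt = 936π cm²/s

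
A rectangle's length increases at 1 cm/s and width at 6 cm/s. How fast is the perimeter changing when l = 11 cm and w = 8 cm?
14 cm/s

P = 2(l + w)
dP/dt = 2(dl/dt + dw/dt) = 2(1 + 6) = 14 cm/s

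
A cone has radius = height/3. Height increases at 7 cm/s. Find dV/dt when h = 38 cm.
10108π/9 cm³/s

V = (1/3)π(h/3)²h = πh³/27
dV/dt = πh²/9 · 7
At h = 38: dV/dt = 10108π/9 cm³/s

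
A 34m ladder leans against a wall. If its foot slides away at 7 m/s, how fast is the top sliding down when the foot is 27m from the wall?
27√427/61 ≈ 9.146 m/s

x² + y² = 34²
2x·dx/dt + 2y·dy/dt = 0
dy/dt = -x/y · dx/dt = -27/√427 · 7 = -27√427/61 m/s
The top is descending at 27√427/61 ≈ 9.146 m/s.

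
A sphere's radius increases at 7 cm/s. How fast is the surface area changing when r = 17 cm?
952π cm²/s

S = 4πr²
dS/dt = dS/dr · dr/dt = 8πr · 7
At r = 17: dS/dt = 952π cm²/s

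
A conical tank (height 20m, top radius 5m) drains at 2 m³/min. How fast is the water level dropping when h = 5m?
32/(25π) ≈ 0.4074 m/min

r/h = 5/20, so r = (1/4)h
V = (1/3)πr²h = (1/3)π((1/4)h)²h = (1/48)πh³
dV/dh = (1/16)πh²
dh/dt = (dV/dt)/(dV/dh) = -2/((1/16)π·5²) = -32/(25π) m/min
The level is dropping at 32/(25π) ≈ 0.4074 m/min.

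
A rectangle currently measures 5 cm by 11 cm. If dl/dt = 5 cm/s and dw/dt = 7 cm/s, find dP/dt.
24 cm/s

P = 2(l + w)
dP/dt = 2(dl/dt + dw/dt) = 2(5 + 7) = 24 cm/s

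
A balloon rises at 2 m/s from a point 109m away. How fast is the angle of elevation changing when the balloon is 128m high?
0.007713 rad/s

tan(θ) = y/109
sec²(θ) · dθ/dt = (1/109) · dy/dt
dθ/dt = cos²(θ)/109 · 2 = 109/(109² + 128²) · 2
dθ/dt = 0.007713 rad/s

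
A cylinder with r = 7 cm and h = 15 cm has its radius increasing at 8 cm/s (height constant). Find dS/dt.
464π cm²/s

S = 2πrh + 2πr² (lateral + bases)
dS/dt = (2πh + 4πr)·dr/dt = (2π·15 + 4π·7)·8
= 464π cm²/s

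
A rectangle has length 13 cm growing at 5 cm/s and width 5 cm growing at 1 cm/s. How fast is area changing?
38 cm²/s

A = lw
dA/dt = w·dl/dt + l·dw/dt = 5·5 + 13·1 = 38 cm²/s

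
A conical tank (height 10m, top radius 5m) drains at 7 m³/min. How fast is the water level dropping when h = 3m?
28/(9π) ≈ 0.9903 m/min

r/h = 5/10, so r = (1/2)h
V = (1/3)πr²h = (1/3)π((1/2)h)²h = (1/12)πh³
dV/dh = (1/4)πh²
dh/dt = (dV/dt)/(dV/dh) = -7/((1/4)π·3²) = -28/(9π) m/min
The level is dropping at 28/(9π) ≈ 0.9903 m/min.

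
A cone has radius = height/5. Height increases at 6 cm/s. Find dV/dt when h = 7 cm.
294π/25 cm³/s

V = (1/3)π(h/5)²h = πh³/75
dV/dt = πh²/25 · 6
At h = 7: dV/dt = 294π/25 cm³/s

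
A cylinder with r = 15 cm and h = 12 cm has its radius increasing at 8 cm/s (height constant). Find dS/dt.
672π cm²/s

S = 2πrh + 2πr² (lateral + bases)
dS/dt = (2πh + 4πr)·dr/dt = (2π·12 + 4π·15)·8
= 672π cm²/s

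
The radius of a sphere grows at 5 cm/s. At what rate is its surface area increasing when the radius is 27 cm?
1080π cm²/s

S = 4πr²
dS/dt = dS/dr · dr/dt = 8πr · 5
At r = 27: dS/dt = 1080π cm²/s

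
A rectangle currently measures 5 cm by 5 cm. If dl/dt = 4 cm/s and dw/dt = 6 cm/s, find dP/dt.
20 cm/s

P = 2(l + w)
dP/dt = 2(dl/dt + dw/dt) = 2(4 + 6) = 20 cm/s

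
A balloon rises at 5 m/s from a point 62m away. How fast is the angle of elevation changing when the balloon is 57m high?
0.043705 rad/s

tan(θ) = y/62
sec²(θ) · dθ/dt = (1/62) · dy/dt
dθ/dt = cos²(θ)/62 · 5 = 62/(62² + 57²) · 5
dθ/dt = 0.043705 rad/s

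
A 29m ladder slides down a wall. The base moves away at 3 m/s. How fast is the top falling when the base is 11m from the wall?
11√5/20 ≈ 1.23 m/s

x² + y² = 29²
2x·dx/dt + 2y·dy/dt = 0
dy/dt = -x/y · dx/dt = -11/(12√5) · 3 = -11√5/20 m/s
The top is descending at 11√5/20 ≈ 1.23 m/s.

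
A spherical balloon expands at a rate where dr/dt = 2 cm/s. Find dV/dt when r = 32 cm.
8192π cm³/s

V = (4/3)πr³
dV/dt = dV/dr · dr/dt = 4πr² · 2
At r = 32: dV/dt = 8192π cm³/s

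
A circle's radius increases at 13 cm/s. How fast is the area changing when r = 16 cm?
416π cm²/s

A = πr²
dA/dt = 2πr · dr/dt = 2π(16)(13) = 416π cm²/s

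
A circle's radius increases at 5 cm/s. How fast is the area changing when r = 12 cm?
120π cm²/s

A = πr²
dA/dt = 2πr · dr/dt = 2π(12)(5) = 120π cm²/s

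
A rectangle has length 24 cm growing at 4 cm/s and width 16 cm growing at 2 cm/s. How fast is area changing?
112 cm²/s

A = lw
dA/dt = w·dl/dt + l·dw/dt = 16·4 + 24·2 = 112 cm²/s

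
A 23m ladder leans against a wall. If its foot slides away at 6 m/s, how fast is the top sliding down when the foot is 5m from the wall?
5√14/14 ≈ 1.336 m/s

x² + y² = 23²
2x·dx/dt + 2y·dy/dt = 0
dy/dt = -x/y · dx/dt = -5/(6√14) · 6 = -5√14/14 m/s
The top is descending at 5√14/14 ≈ 1.336 m/s.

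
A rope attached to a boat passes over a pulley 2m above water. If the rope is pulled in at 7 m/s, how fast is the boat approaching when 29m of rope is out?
203√93/279 ≈ 7.017 m/s

rope² = x² + 2²
x = √(29² - 2²) = 3√93
dx/dt = (rope/x) · d(rope)/dt = (29/(3√93)) · (-7) = -203√93/279 m/s
The boat approaches at 203√93/279 ≈ 7.017 m/s.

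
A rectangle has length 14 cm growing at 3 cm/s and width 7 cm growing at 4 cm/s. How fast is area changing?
77 cm²/s

A = lw
dA/dt = w·dl/dt + l·dw/dt = 7·3 + 14·4 = 77 cm²/s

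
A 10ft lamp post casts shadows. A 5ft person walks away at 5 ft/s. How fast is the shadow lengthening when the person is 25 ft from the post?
5 ft/s

By similar triangles: 10/(x+s) = 5/s
Solving: s = 5x/5
ds/dt = 5/5 · dx/dt = 1 · 5 = 5 ft/s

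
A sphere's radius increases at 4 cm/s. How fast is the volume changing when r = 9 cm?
1296π cm³/s

V = (4/3)πr³
dV/dt = dV/dr · dr/dt = 4πr² · 4
At r = 9: dV/dt = 1296π cm³/s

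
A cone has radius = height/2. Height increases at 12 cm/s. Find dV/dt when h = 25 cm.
1875π cm³/s

V = (1/3)π(h/2)²h = πh³/12
dV/dt = πh²/4 · 12
At h = 25: dV/dt = 1875π cm³/s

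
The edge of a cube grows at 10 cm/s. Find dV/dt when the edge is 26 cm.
20280 cm³/s

V = s³
dV/dt = 3s² · ds/dt = 3·26²·10 = 20280 cm³/s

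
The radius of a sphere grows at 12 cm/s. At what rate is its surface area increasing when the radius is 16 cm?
1536π cm²/s

S = 4πr²
dS/dt = dS/dr · dr/dt = 8πr · 12
At r = 16: dS/dt = 1536π cm²/s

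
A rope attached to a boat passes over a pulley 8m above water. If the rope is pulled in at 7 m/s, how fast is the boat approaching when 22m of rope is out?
11√105/15 ≈ 7.514 m/s

rope² = x² + 8²
x = √(22² - 8²) = 2√105
dx/dt = (rope/x) · d(rope)/dt = (22/(2√105)) · (-7) = -11√105/15 m/s
The boat approaches at 11√105/15 ≈ 7.514 m/s.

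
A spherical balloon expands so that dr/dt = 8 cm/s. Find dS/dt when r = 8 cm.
512π cm²/s

S = 4πr²
dS/dt = dS/dr · dr/dt = 8πr · 8
At r = 8: dS/dt = 512π cm²/s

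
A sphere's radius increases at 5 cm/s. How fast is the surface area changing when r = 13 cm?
520π cm²/s

S = 4πr²
dS/dt = dS/dr · dr/dt = 8πr · 5
At r = 13: dS/dt = 520π cm²/s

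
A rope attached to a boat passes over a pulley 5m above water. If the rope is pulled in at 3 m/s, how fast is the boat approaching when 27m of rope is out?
81√11/88 ≈ 3.053 m/s

rope² = x² + 5²
x = √(27² - 5²) = 8√11
dx/dt = (rope/x) · d(rope)/dt = (27/(8√11)) · (-3) = -81√11/88 m/s
The boat approaches at 81√11/88 ≈ 3.053 m/s.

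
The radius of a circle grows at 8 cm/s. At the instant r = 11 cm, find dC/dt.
16π cm/s

C = 2πr
dC/dt = 2π · dr/dt = 2π · 8 = 16π cm/s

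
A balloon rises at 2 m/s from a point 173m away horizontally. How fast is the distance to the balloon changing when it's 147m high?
147√51538/25769 ≈ 1.295 m/s

z² = 173² + y²
z = √(173² + 147²) = √51538
dz/dt = y/z · dy/dt = 147/√51538 · 2 = 147√51538/25769 ≈ 1.295 m/s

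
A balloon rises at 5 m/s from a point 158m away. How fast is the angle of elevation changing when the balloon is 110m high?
0.021314 rad/s

tan(θ) = y/158
sec²(θ) · dθ/dt = (1/158) · dy/dt
dθ/dt = cos²(θ)/158 · 5 = 158/(158² + 110²) · 5
dθ/dt = 0.021314 rad/s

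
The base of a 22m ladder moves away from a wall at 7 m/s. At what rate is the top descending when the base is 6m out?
3√7/4 ≈ 1.984 m/s

x² + y² = 22²
2x·dx/dt + 2y·dy/dt = 0
dy/dt = -x/y · dx/dt = -6/(8√7) · 7 = -3√7/4 m/s
The top is descending at 3√7/4 ≈ 1.984 m/s.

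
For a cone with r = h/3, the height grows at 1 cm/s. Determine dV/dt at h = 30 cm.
100π cm³/s

V = (1/3)π(h/3)²h = πh³/27
dV/dt = πh²/9 · 1
At h = 30: dV/dt = 100π cm³/s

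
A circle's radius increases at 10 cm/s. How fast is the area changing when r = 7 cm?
140π cm²/s

A = πr²
dA/dt = 2πr · dr/dt = 2π(7)(10) = 140π cm²/s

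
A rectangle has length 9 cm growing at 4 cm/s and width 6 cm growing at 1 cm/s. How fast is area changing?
33 cm²/s

A = lw
dA/dt = w·dl/dt + l·dw/dt = 6·4 + 9·1 = 33 cm²/s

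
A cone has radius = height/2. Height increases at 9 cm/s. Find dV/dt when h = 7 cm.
441π/4 cm³/s

V = (1/3)π(h/2)²h = πh³/12
dV/dt = πh²/4 · 9
At h = 7: dV/dt = 441π/4 cm³/s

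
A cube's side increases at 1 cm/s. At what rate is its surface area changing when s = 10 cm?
120 cm²/s

A = 6s²
dA/dt = 12s · ds/dt = 12·10·1 = 120 cm²/s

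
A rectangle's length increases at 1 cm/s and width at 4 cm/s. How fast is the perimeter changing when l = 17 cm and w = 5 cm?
10 cm/s

P = 2(l + w)
dP/dt = 2(dl/dt + dw/dt) = 2(1 + 4) = 10 cm/s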